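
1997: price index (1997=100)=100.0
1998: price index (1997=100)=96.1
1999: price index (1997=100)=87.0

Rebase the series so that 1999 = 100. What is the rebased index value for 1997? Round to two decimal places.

Rebased(1997) = 100.0 / 87.0 × 100 = 114.9425

114.94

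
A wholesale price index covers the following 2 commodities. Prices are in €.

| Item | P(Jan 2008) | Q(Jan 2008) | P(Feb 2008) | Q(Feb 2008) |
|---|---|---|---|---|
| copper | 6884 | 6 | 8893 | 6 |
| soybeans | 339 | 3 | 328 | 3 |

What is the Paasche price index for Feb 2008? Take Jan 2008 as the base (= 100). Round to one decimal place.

128.4

Paasche price index uses current-period quantities as weights.
ΣP(Feb 2008)·Q(Feb 2008) = 8893×6 + 328×3 = 53358 + 984 = 54342
ΣP(Jan 2008)·Q(Feb 2008) = 6884×6 + 339×3 = 41304 + 1017 = 42321
Index = 54342 / 42321 × 100 = 128.4043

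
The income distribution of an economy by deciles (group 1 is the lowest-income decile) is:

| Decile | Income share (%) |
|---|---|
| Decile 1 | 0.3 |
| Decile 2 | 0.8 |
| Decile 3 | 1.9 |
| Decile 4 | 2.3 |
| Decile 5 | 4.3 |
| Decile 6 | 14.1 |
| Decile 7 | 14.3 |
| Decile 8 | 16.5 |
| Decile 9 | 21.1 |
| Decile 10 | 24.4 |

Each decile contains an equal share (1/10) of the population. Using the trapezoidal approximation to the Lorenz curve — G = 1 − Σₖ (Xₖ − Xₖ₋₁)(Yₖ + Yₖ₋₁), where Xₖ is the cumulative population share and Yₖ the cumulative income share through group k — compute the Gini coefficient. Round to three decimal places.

0.478

Cumulative income shares Yₖ: 0.0030, 0.0110, 0.0300, 0.0530, 0.0960, 0.2370, 0.3800, 0.5450, 0.7560, 1.0000
Σ (Xₖ−Xₖ₋₁)(Yₖ+Yₖ₋₁) = (1/10)(0.0030+0.0000) + (1/10)(0.0110+0.0030) + (1/10)(0.0300+0.0110) + (1/10)(0.0530+0.0300) + (1/10)(0.0960+0.0530) + (1/10)(0.2370+0.0960) + (1/10)(0.3800+0.2370) + (1/10)(0.5450+0.3800) + (1/10)(0.7560+0.5450) + (1/10)(1.0000+0.7560)
  = 0.0003 + 0.0014 + 0.0041 + 0.0083 + 0.0149 + 0.0333 + 0.0617 + 0.0925 + 0.1301 + 0.1756 = 0.5222
G = 1 − 0.5222 = 0.4778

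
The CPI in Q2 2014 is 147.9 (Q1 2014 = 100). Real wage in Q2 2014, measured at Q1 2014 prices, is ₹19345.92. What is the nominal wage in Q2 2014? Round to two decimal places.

28612.62

Nominal = Real × (Index/100) = 19345.92 × (147.9/100)
        = 19345.92 × 1.479 = 28612.6157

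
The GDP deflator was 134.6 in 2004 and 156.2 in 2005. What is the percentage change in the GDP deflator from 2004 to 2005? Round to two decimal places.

Change = (156.2 − 134.6) / 134.6 × 100
       = 21.6 / 134.6 × 100 = 16.0475%

16.05%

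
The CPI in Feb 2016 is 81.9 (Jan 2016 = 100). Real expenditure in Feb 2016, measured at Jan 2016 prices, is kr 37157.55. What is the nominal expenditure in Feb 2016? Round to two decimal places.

30432.03

Nominal = Real × (Index/100) = 37157.55 × (81.9/100)
        = 37157.55 × 0.819 = 30432.0335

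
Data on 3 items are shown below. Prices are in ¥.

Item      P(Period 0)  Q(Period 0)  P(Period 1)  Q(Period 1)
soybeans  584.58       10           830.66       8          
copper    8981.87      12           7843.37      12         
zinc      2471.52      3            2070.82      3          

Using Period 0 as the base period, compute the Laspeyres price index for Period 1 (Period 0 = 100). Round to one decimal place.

89.8

Laspeyres price index uses base-period quantities as weights.
ΣP(Period 1)·Q(Period 0) = 830.66×10 + 7843.37×12 + 2070.82×3 = 8306.6 + 94120.44 + 6212.46 = 108639.5
ΣP(Period 0)·Q(Period 0) = 584.58×10 + 8981.87×12 + 2471.52×3 = 5845.8 + 107782.44 + 7414.56 = 121042.8
Index = 108639.5 / 121042.8 × 100 = 89.7530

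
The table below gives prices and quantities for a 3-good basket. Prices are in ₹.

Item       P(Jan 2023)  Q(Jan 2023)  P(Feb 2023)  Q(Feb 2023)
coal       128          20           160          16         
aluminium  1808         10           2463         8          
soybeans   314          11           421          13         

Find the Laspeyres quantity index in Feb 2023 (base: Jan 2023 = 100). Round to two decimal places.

Laspeyres quantity index uses base-period prices as weights.
ΣP(Jan 2023)·Q(Feb 2023) = 128×16 + 1808×8 + 314×13 = 2048 + 14464 + 4082 = 20594
ΣP(Jan 2023)·Q(Jan 2023) = 128×20 + 1808×10 + 314×11 = 2560 + 18080 + 3454 = 24094
Index = 20594 / 24094 × 100 = 85.4736

85.47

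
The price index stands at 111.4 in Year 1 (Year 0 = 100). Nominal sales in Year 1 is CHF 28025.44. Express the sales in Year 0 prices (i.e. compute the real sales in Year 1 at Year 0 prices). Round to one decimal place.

25157.5

Real = Nominal ÷ (Index/100) = 28025.44 ÷ (111.4/100)
     = 28025.44 ÷ 1.114 = 25157.4865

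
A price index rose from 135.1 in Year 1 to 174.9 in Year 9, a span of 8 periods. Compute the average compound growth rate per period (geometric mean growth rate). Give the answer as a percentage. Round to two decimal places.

3.28%

Growth factor = (174.9/135.1)^(1/8) = (1.294597)^(1/8) = 1.032801
Growth rate = 1.032801 − 1 = 0.032801 = 3.2801%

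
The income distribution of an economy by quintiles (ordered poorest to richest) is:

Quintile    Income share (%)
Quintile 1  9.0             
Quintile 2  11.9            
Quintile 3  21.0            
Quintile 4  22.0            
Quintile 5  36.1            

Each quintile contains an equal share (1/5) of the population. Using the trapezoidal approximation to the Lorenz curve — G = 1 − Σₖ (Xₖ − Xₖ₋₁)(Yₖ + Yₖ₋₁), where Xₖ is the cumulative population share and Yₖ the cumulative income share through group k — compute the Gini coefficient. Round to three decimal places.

0.257

Cumulative income shares Yₖ: 0.0900, 0.2090, 0.4190, 0.6390, 1.0000
Σ (Xₖ−Xₖ₋₁)(Yₖ+Yₖ₋₁) = (1/5)(0.0900+0.0000) + (1/5)(0.2090+0.0900) + (1/5)(0.4190+0.2090) + (1/5)(0.6390+0.4190) + (1/5)(1.0000+0.6390)
  = 0.0180 + 0.0598 + 0.1256 + 0.2116 + 0.3278 = 0.7428
G = 1 − 0.7428 = 0.2572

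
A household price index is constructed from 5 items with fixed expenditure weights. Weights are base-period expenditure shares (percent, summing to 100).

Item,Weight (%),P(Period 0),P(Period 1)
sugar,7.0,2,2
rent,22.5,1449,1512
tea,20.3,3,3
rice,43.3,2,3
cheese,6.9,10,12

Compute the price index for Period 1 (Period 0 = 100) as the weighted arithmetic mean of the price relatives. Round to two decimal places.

124.01

sugar: 7.0 × (2/2) = 7.0 × 1.000000 = 7.0000
rent: 22.5 × (1512/1449) = 22.5 × 1.043478 = 23.4783
tea: 20.3 × (3/3) = 20.3 × 1.000000 = 20.3000
rice: 43.3 × (3/2) = 43.3 × 1.500000 = 64.9500
cheese: 6.9 × (12/10) = 6.9 × 1.200000 = 8.2800
Index = Σ wᵢ·(p₁ᵢ/p₀ᵢ) = 7.0000 + 23.4783 + 20.3000 + 64.9500 + 8.2800 = 124.0083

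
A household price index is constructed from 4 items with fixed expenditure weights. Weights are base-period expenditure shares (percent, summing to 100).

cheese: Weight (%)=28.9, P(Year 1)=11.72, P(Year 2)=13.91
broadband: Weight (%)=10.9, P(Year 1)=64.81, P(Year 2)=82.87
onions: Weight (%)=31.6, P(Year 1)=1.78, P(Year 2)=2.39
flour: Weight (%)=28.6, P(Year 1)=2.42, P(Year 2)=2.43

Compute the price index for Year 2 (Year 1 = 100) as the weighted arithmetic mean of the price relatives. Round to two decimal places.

119.39

cheese: 28.9 × (13.91/11.72) = 28.9 × 1.186860 = 34.3003
broadband: 10.9 × (82.87/64.81) = 10.9 × 1.278661 = 13.9374
onions: 31.6 × (2.39/1.78) = 31.6 × 1.342697 = 42.4292
flour: 28.6 × (2.43/2.42) = 28.6 × 1.004132 = 28.7182
Index = Σ wᵢ·(p₁ᵢ/p₀ᵢ) = 34.3003 + 13.9374 + 42.4292 + 28.7182 = 119.3851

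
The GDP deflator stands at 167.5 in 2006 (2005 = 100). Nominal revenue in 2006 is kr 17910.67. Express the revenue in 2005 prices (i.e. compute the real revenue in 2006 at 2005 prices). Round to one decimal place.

10692.9

Real = Nominal ÷ (Index/100) = 17910.67 ÷ (167.5/100)
     = 17910.67 ÷ 1.675 = 10692.9373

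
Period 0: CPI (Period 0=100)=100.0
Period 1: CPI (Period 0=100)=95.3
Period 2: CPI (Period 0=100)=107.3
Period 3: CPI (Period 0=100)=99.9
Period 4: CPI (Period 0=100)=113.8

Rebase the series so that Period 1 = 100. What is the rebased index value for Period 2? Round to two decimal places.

Rebased(Period 2) = 107.3 / 95.3 × 100 = 112.5918

112.59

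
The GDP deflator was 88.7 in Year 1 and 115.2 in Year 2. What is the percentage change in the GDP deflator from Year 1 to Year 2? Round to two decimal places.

Change = (115.2 − 88.7) / 88.7 × 100
       = 26.5 / 88.7 × 100 = 29.8760%

29.88%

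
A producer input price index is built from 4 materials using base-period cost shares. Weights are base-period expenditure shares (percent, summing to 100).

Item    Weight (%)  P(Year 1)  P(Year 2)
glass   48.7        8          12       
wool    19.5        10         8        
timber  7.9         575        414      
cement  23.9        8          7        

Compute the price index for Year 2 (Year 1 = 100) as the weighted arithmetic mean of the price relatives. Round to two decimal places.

glass: 48.7 × (12/8) = 48.7 × 1.500000 = 73.0500
wool: 19.5 × (8/10) = 19.5 × 0.800000 = 15.6000
timber: 7.9 × (414/575) = 7.9 × 0.720000 = 5.6880
cement: 23.9 × (7/8) = 23.9 × 0.875000 = 20.9125
Index = Σ wᵢ·(p₁ᵢ/p₀ᵢ) = 73.0500 + 15.6000 + 5.6880 + 20.9125 = 115.2505

115.25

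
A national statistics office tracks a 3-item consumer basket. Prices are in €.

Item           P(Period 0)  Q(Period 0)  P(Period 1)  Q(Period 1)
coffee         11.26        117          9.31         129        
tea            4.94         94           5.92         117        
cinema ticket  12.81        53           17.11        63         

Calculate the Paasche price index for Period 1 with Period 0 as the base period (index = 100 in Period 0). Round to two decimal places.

Paasche price index uses current-period quantities as weights.
ΣP(Period 1)·Q(Period 1) = 9.31×129 + 5.92×117 + 17.11×63 = 1200.99 + 692.64 + 1077.93 = 2971.56
ΣP(Period 0)·Q(Period 1) = 11.26×129 + 4.94×117 + 12.81×63 = 1452.54 + 577.98 + 807.03 = 2837.55
Index = 2971.56 / 2837.55 × 100 = 104.7227

104.72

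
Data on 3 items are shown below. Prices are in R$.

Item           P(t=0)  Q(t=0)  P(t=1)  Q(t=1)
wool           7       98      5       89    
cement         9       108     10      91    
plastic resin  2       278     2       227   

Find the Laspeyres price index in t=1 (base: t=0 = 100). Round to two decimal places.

96.03

Laspeyres price index uses base-period quantities as weights.
ΣP(t=1)·Q(t=0) = 5×98 + 10×108 + 2×278 = 490 + 1080 + 556 = 2126
ΣP(t=0)·Q(t=0) = 7×98 + 9×108 + 2×278 = 686 + 972 + 556 = 2214
Index = 2126 / 2214 × 100 = 96.0253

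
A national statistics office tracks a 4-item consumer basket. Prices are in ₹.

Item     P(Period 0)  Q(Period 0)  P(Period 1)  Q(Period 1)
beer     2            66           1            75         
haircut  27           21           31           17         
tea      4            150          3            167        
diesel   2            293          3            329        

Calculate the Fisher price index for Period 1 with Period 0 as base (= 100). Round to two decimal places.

108.28

Laspeyres component (base-period weights):
ΣP(Period 1)Q(Period 0) = 1×66 + 31×21 + 3×150 + 3×293 = 66 + 651 + 450 + 879 = 2046
ΣP(Period 0)Q(Period 0) = 2×66 + 27×21 + 4×150 + 2×293 = 132 + 567 + 600 + 586 = 1885
L = 2046 / 1885 × 100 = 108.5411
Paasche component (current-period weights):
ΣP(Period 1)Q(Period 1) = 1×75 + 31×17 + 3×167 + 3×329 = 75 + 527 + 501 + 987 = 2090
ΣP(Period 0)Q(Period 1) = 2×75 + 27×17 + 4×167 + 2×329 = 150 + 459 + 668 + 658 = 1935
P = 2090 / 1935 × 100 = 108.0103
Fisher = √(L × P) = √(108.5411 × 108.0103) = 108.2754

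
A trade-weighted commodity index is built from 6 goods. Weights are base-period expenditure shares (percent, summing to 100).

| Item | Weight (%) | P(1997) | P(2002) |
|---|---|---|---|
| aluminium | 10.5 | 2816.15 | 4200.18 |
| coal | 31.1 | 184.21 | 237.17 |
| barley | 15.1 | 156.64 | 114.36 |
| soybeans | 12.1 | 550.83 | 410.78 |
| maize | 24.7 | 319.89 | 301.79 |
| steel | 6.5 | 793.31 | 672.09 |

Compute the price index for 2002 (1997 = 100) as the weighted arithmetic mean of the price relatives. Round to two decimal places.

104.56

aluminium: 10.5 × (4200.18/2816.15) = 10.5 × 1.491462 = 15.6603
coal: 31.1 × (237.17/184.21) = 31.1 × 1.287498 = 40.0412
barley: 15.1 × (114.36/156.64) = 15.1 × 0.730082 = 11.0242
soybeans: 12.1 × (410.78/550.83) = 12.1 × 0.745747 = 9.0235
maize: 24.7 × (301.79/319.89) = 24.7 × 0.943418 = 23.3024
steel: 6.5 × (672.09/793.31) = 6.5 × 0.847197 = 5.5068
Index = Σ wᵢ·(p₁ᵢ/p₀ᵢ) = 15.6603 + 40.0412 + 11.0242 + 9.0235 + 23.3024 + 5.5068 = 104.5585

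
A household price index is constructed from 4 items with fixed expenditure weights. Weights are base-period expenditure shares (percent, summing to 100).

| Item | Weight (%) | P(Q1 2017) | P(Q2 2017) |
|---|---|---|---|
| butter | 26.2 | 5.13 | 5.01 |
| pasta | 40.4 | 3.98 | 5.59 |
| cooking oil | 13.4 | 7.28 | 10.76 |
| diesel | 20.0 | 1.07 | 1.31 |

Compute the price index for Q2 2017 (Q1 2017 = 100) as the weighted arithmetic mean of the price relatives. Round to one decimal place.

butter: 26.2 × (5.01/5.13) = 26.2 × 0.976608 = 25.5871
pasta: 40.4 × (5.59/3.98) = 40.4 × 1.404523 = 56.7427
cooking oil: 13.4 × (10.76/7.28) = 13.4 × 1.478022 = 19.8055
diesel: 20.0 × (1.31/1.07) = 20.0 × 1.224299 = 24.4860
Index = Σ wᵢ·(p₁ᵢ/p₀ᵢ) = 25.5871 + 56.7427 + 19.8055 + 24.4860 = 126.6213

126.6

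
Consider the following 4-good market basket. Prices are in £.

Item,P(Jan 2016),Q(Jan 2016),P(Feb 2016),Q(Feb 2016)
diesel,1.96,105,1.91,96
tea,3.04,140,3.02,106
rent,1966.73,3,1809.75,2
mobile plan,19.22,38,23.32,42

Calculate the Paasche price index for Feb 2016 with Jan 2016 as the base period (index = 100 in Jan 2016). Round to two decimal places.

Paasche price index uses current-period quantities as weights.
ΣP(Feb 2016)·Q(Feb 2016) = 1.91×96 + 3.02×106 + 1809.75×2 + 23.32×42 = 183.36 + 320.12 + 3619.5 + 979.44 = 5102.42
ΣP(Jan 2016)·Q(Feb 2016) = 1.96×96 + 3.04×106 + 1966.73×2 + 19.22×42 = 188.16 + 322.24 + 3933.46 + 807.24 = 5251.1
Index = 5102.42 / 5251.1 × 100 = 97.1686

97.17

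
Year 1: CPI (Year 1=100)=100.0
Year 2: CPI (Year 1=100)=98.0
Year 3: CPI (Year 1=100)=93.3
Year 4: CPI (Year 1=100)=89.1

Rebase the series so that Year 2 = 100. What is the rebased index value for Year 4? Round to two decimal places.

Rebased(Year 4) = 89.1 / 98.0 × 100 = 90.9184

90.92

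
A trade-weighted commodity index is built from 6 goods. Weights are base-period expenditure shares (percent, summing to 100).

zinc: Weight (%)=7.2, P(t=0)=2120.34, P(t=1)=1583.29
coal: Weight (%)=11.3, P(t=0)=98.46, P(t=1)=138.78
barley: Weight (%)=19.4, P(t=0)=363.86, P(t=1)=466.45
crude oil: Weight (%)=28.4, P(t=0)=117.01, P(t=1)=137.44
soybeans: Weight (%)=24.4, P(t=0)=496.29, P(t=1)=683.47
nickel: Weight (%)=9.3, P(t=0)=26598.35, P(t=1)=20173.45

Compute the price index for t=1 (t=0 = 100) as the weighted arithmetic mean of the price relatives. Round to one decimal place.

zinc: 7.2 × (1583.29/2120.34) = 7.2 × 0.746715 = 5.3763
coal: 11.3 × (138.78/98.46) = 11.3 × 1.409506 = 15.9274
barley: 19.4 × (466.45/363.86) = 19.4 × 1.281949 = 24.8698
crude oil: 28.4 × (137.44/117.01) = 28.4 × 1.174600 = 33.3587
soybeans: 24.4 × (683.47/496.29) = 24.4 × 1.377159 = 33.6027
nickel: 9.3 × (20173.45/26598.35) = 9.3 × 0.758447 = 7.0536
Index = Σ wᵢ·(p₁ᵢ/p₀ᵢ) = 5.3763 + 15.9274 + 24.8698 + 33.3587 + 33.6027 + 7.0536 = 120.1885

120.2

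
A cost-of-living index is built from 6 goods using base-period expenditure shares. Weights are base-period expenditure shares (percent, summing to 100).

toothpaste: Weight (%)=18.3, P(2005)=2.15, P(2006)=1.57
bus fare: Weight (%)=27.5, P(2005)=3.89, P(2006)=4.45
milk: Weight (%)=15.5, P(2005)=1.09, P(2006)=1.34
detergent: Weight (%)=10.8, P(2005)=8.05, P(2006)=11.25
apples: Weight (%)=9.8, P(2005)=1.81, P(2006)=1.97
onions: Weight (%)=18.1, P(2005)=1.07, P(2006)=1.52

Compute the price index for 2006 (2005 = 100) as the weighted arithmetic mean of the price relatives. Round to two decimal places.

toothpaste: 18.3 × (1.57/2.15) = 18.3 × 0.730233 = 13.3633
bus fare: 27.5 × (4.45/3.89) = 27.5 × 1.143959 = 31.4589
milk: 15.5 × (1.34/1.09) = 15.5 × 1.229358 = 19.0550
detergent: 10.8 × (11.25/8.05) = 10.8 × 1.397516 = 15.0932
apples: 9.8 × (1.97/1.81) = 9.8 × 1.088398 = 10.6663
onions: 18.1 × (1.52/1.07) = 18.1 × 1.420561 = 25.7121
Index = Σ wᵢ·(p₁ᵢ/p₀ᵢ) = 13.3633 + 31.4589 + 19.0550 + 15.0932 + 10.6663 + 25.7121 = 115.3488

115.35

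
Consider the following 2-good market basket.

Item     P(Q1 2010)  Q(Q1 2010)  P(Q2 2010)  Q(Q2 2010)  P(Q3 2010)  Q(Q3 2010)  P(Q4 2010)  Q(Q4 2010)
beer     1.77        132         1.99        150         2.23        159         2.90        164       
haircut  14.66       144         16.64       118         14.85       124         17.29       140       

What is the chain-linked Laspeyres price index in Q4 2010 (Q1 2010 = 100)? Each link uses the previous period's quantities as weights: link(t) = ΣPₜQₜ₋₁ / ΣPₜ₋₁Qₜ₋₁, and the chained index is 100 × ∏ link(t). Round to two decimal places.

124.10

Link Q1 2010→Q2 2010:
ΣP(Q2 2010)Q(Q1 2010) = 1.99×132 + 16.64×144 = 262.68 + 2396.16 = 2658.84
ΣP(Q1 2010)Q(Q1 2010) = 1.77×132 + 14.66×144 = 233.64 + 2111.04 = 2344.68
link = 2658.84/2344.68 = 1.133988
Link Q2 2010→Q3 2010:
ΣP(Q3 2010)Q(Q2 2010) = 2.23×150 + 14.85×118 = 334.5 + 1752.3 = 2086.8
ΣP(Q2 2010)Q(Q2 2010) = 1.99×150 + 16.64×118 = 298.5 + 1963.52 = 2262.02
link = 2086.8/2262.02 = 0.922538
Link Q3 2010→Q4 2010:
ΣP(Q4 2010)Q(Q3 2010) = 2.90×159 + 17.29×124 = 461.1 + 2143.96 = 2605.06
ΣP(Q3 2010)Q(Q3 2010) = 2.23×159 + 14.85×124 = 354.57 + 1841.4 = 2195.97
link = 2605.06/2195.97 = 1.186291
Chained index = 100 × 1.133988 × 0.922538 × 1.186291 = 124.1036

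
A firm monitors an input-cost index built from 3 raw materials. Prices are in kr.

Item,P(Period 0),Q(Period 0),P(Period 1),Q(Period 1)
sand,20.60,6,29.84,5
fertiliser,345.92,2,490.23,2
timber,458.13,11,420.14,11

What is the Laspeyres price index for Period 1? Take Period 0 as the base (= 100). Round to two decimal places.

Laspeyres price index uses base-period quantities as weights.
ΣP(Period 1)·Q(Period 0) = 29.84×6 + 490.23×2 + 420.14×11 = 179.04 + 980.46 + 4621.54 = 5781.04
ΣP(Period 0)·Q(Period 0) = 20.60×6 + 345.92×2 + 458.13×11 = 123.6 + 691.84 + 5039.43 = 5854.87
Index = 5781.04 / 5854.87 × 100 = 98.7390

98.74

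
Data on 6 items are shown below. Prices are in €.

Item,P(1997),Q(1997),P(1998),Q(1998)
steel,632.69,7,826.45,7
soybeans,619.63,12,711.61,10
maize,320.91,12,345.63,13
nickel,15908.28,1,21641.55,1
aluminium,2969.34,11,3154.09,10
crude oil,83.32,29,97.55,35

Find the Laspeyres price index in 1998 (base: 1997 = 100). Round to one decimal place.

116.4

Laspeyres price index uses base-period quantities as weights.
ΣP(1998)·Q(1997) = 826.45×7 + 711.61×12 + 345.63×12 + 21641.55×1 + 3154.09×11 + 97.55×29 = 5785.15 + 8539.32 + 4147.56 + 21641.55 + 34694.99 + 2828.95 = 77637.52
ΣP(1997)·Q(1997) = 632.69×7 + 619.63×12 + 320.91×12 + 15908.28×1 + 2969.34×11 + 83.32×29 = 4428.83 + 7435.56 + 3850.92 + 15908.28 + 32662.74 + 2416.28 = 66702.61
Index = 77637.52 / 66702.61 × 100 = 116.3935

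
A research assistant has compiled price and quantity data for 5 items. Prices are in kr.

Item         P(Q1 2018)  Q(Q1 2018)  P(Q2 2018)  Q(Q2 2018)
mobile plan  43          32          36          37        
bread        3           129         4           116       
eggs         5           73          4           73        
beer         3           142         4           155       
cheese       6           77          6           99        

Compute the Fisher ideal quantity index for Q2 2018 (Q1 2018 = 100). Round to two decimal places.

110.97

Laspeyres component (base-period weights):
ΣP(Q1 2018)Q(Q2 2018) = 43×37 + 3×116 + 5×73 + 3×155 + 6×99 = 1591 + 348 + 365 + 465 + 594 = 3363
ΣP(Q1 2018)Q(Q1 2018) = 43×32 + 3×129 + 5×73 + 3×142 + 6×77 = 1376 + 387 + 365 + 426 + 462 = 3016
L = 3363 / 3016 × 100 = 111.5053
Paasche component (current-period weights):
ΣP(Q2 2018)Q(Q2 2018) = 36×37 + 4×116 + 4×73 + 4×155 + 6×99 = 1332 + 464 + 292 + 620 + 594 = 3302
ΣP(Q2 2018)Q(Q1 2018) = 36×32 + 4×129 + 4×73 + 4×142 + 6×77 = 1152 + 516 + 292 + 568 + 462 = 2990
P = 3302 / 2990 × 100 = 110.4348
Fisher = √(L × P) = √(111.5053 × 110.4348) = 110.9688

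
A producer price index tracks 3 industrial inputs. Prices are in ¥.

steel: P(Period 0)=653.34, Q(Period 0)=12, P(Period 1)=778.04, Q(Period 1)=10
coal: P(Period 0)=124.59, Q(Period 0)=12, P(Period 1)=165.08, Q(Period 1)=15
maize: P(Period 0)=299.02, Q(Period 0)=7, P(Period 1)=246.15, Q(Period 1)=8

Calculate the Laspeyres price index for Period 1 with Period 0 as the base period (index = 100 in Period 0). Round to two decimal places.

Laspeyres price index uses base-period quantities as weights.
ΣP(Period 1)·Q(Period 0) = 778.04×12 + 165.08×12 + 246.15×7 = 9336.48 + 1980.96 + 1723.05 = 13040.49
ΣP(Period 0)·Q(Period 0) = 653.34×12 + 124.59×12 + 299.02×7 = 7840.08 + 1495.08 + 2093.14 = 11428.3
Index = 13040.49 / 11428.3 × 100 = 114.1070

114.11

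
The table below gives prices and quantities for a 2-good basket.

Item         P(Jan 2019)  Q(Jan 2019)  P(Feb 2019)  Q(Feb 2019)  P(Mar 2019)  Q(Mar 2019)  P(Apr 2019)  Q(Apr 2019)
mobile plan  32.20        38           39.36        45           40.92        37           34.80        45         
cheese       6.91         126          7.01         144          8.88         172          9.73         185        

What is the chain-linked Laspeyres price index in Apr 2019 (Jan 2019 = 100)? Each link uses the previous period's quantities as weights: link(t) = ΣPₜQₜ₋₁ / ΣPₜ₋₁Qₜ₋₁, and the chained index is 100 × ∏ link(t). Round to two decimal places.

124.10

Link Jan 2019→Feb 2019:
ΣP(Feb 2019)Q(Jan 2019) = 39.36×38 + 7.01×126 = 1495.68 + 883.26 = 2378.94
ΣP(Jan 2019)Q(Jan 2019) = 32.20×38 + 6.91×126 = 1223.6 + 870.66 = 2094.26
link = 2378.94/2094.26 = 1.135933
Link Feb 2019→Mar 2019:
ΣP(Mar 2019)Q(Feb 2019) = 40.92×45 + 8.88×144 = 1841.4 + 1278.72 = 3120.12
ΣP(Feb 2019)Q(Feb 2019) = 39.36×45 + 7.01×144 = 1771.2 + 1009.44 = 2780.64
link = 3120.12/2780.64 = 1.122087
Link Mar 2019→Apr 2019:
ΣP(Apr 2019)Q(Mar 2019) = 34.80×37 + 9.73×172 = 1287.6 + 1673.56 = 2961.16
ΣP(Mar 2019)Q(Mar 2019) = 40.92×37 + 8.88×172 = 1514.04 + 1527.36 = 3041.4
link = 2961.16/3041.4 = 0.973617
Chained index = 100 × 1.135933 × 1.122087 × 0.973617 = 124.0988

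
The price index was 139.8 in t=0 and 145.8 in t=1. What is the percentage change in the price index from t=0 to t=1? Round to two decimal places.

Change = (145.8 − 139.8) / 139.8 × 100
       = 6.0 / 139.8 × 100 = 4.2918%

4.29%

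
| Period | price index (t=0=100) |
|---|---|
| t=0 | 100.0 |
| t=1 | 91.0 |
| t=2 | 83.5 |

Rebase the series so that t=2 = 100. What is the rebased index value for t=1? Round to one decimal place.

109.0

Rebased(t=1) = 91.0 / 83.5 × 100 = 108.9820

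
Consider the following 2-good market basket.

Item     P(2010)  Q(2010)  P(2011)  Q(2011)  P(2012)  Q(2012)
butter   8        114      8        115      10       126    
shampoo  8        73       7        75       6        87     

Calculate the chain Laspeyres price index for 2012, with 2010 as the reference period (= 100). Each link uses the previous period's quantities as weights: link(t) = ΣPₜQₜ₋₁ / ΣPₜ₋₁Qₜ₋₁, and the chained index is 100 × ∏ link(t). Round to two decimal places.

105.32

Link 2010→2011:
ΣP(2011)Q(2010) = 8×114 + 7×73 = 912 + 511 = 1423
ΣP(2010)Q(2010) = 8×114 + 8×73 = 912 + 584 = 1496
link = 1423/1496 = 0.951203
Link 2011→2012:
ΣP(2012)Q(2011) = 10×115 + 6×75 = 1150 + 450 = 1600
ΣP(2011)Q(2011) = 8×115 + 7×75 = 920 + 525 = 1445
link = 1600/1445 = 1.107266
Chained index = 100 × 0.951203 × 1.107266 = 105.3235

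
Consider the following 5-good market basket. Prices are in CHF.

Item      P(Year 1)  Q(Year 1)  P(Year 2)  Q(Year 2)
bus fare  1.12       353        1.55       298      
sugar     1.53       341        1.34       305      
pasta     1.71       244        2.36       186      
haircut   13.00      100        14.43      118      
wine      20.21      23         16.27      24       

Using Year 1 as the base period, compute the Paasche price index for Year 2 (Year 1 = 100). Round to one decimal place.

108.5

Paasche price index uses current-period quantities as weights.
ΣP(Year 2)·Q(Year 2) = 1.55×298 + 1.34×305 + 2.36×186 + 14.43×118 + 16.27×24 = 461.9 + 408.7 + 438.96 + 1702.74 + 390.48 = 3402.78
ΣP(Year 1)·Q(Year 2) = 1.12×298 + 1.53×305 + 1.71×186 + 13.00×118 + 20.21×24 = 333.76 + 466.65 + 318.06 + 1534 + 485.04 = 3137.51
Index = 3402.78 / 3137.51 × 100 = 108.4548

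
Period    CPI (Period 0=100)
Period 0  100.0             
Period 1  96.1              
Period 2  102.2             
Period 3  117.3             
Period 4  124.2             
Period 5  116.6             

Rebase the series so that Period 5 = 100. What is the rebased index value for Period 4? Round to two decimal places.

106.52

Rebased(Period 4) = 124.2 / 116.6 × 100 = 106.5180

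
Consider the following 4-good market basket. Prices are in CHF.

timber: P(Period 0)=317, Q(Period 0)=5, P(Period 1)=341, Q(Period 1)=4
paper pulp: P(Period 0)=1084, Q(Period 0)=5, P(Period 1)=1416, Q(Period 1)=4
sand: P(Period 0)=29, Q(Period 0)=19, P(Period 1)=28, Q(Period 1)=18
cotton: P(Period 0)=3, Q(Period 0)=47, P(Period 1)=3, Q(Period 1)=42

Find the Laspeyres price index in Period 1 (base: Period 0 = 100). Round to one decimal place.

Laspeyres price index uses base-period quantities as weights.
ΣP(Period 1)·Q(Period 0) = 341×5 + 1416×5 + 28×19 + 3×47 = 1705 + 7080 + 532 + 141 = 9458
ΣP(Period 0)·Q(Period 0) = 317×5 + 1084×5 + 29×19 + 3×47 = 1585 + 5420 + 551 + 141 = 7697
Index = 9458 / 7697 × 100 = 122.8790

122.9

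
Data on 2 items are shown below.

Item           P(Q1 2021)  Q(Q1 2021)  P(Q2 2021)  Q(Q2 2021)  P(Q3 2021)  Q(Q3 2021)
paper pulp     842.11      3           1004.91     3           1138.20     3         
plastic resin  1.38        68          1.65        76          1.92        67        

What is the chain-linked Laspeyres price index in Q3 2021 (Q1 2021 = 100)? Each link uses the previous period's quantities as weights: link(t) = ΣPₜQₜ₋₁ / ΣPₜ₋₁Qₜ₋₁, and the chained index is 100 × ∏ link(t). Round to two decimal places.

Link Q1 2021→Q2 2021:
ΣP(Q2 2021)Q(Q1 2021) = 1004.91×3 + 1.65×68 = 3014.73 + 112.2 = 3126.93
ΣP(Q1 2021)Q(Q1 2021) = 842.11×3 + 1.38×68 = 2526.33 + 93.84 = 2620.17
link = 3126.93/2620.17 = 1.193407
Link Q2 2021→Q3 2021:
ΣP(Q3 2021)Q(Q2 2021) = 1138.20×3 + 1.92×76 = 3414.6 + 145.92 = 3560.52
ΣP(Q2 2021)Q(Q2 2021) = 1004.91×3 + 1.65×76 = 3014.73 + 125.4 = 3140.13
link = 3560.52/3140.13 = 1.133877
Chained index = 100 × 1.193407 × 1.133877 = 135.3177

135.32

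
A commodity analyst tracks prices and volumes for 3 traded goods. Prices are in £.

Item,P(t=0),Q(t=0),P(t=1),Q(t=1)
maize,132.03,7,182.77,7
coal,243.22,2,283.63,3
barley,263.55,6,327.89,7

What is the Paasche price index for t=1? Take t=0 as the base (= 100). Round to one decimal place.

126.5

Paasche price index uses current-period quantities as weights.
ΣP(t=1)·Q(t=1) = 182.77×7 + 283.63×3 + 327.89×7 = 1279.39 + 850.89 + 2295.23 = 4425.51
ΣP(t=0)·Q(t=1) = 132.03×7 + 243.22×3 + 263.55×7 = 924.21 + 729.66 + 1844.85 = 3498.72
Index = 4425.51 / 3498.72 × 100 = 126.4894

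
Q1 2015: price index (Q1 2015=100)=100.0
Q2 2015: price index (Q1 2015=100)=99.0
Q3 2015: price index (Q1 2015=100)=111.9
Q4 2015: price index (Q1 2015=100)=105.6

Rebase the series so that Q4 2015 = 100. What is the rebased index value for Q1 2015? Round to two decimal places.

94.70

Rebased(Q1 2015) = 100.0 / 105.6 × 100 = 94.6970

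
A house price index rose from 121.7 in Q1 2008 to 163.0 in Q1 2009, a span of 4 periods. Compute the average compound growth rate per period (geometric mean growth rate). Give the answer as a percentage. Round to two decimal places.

7.58%

Growth factor = (163.0/121.7)^(1/4) = (1.339359)^(1/4) = 1.075782
Growth rate = 1.075782 − 1 = 0.075782 = 7.5782%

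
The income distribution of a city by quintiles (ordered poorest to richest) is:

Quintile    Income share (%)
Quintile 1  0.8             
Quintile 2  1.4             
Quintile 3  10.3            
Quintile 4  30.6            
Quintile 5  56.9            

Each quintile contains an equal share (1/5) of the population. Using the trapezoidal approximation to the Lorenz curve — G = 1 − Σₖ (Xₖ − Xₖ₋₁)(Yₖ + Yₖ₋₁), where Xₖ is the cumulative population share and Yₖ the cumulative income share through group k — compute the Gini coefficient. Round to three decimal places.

Cumulative income shares Yₖ: 0.0080, 0.0220, 0.1250, 0.4310, 1.0000
Σ (Xₖ−Xₖ₋₁)(Yₖ+Yₖ₋₁) = (1/5)(0.0080+0.0000) + (1/5)(0.0220+0.0080) + (1/5)(0.1250+0.0220) + (1/5)(0.4310+0.1250) + (1/5)(1.0000+0.4310)
  = 0.0016 + 0.0060 + 0.0294 + 0.1112 + 0.2862 = 0.4344
G = 1 − 0.4344 = 0.5656

0.566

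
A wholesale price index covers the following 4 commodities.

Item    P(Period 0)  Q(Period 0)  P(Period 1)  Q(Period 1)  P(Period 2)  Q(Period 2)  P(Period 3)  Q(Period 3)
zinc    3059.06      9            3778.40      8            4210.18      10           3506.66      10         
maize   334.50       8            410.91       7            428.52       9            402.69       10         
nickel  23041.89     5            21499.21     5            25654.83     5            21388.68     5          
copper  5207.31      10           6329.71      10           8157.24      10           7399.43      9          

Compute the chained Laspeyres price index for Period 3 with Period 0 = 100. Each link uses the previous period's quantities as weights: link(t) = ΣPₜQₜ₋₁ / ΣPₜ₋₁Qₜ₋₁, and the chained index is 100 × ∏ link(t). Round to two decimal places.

109.38

Link Period 0→Period 1:
ΣP(Period 1)Q(Period 0) = 3778.40×9 + 410.91×8 + 21499.21×5 + 6329.71×10 = 34005.6 + 3287.28 + 107496.05 + 63297.1 = 208086.03
ΣP(Period 0)Q(Period 0) = 3059.06×9 + 334.50×8 + 23041.89×5 + 5207.31×10 = 27531.54 + 2676 + 115209.45 + 52073.1 = 197490.09
link = 208086.03/197490.09 = 1.053653
Link Period 1→Period 2:
ΣP(Period 2)Q(Period 1) = 4210.18×8 + 428.52×7 + 25654.83×5 + 8157.24×10 = 33681.44 + 2999.64 + 128274.15 + 81572.4 = 246527.63
ΣP(Period 1)Q(Period 1) = 3778.40×8 + 410.91×7 + 21499.21×5 + 6329.71×10 = 30227.2 + 2876.37 + 107496.05 + 63297.1 = 203896.72
link = 246527.63/203896.72 = 1.209081
Link Period 2→Period 3:
ΣP(Period 3)Q(Period 2) = 3506.66×10 + 402.69×9 + 21388.68×5 + 7399.43×10 = 35066.6 + 3624.21 + 106943.4 + 73994.3 = 219628.51
ΣP(Period 2)Q(Period 2) = 4210.18×10 + 428.52×9 + 25654.83×5 + 8157.24×10 = 42101.8 + 3856.68 + 128274.15 + 81572.4 = 255805.03
link = 219628.51/255805.03 = 0.858578
Chained index = 100 × 1.053653 × 1.209081 × 0.858578 = 109.3787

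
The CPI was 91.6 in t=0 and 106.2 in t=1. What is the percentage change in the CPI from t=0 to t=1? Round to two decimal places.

Change = (106.2 − 91.6) / 91.6 × 100
       = 14.6 / 91.6 × 100 = 15.9389%

15.94%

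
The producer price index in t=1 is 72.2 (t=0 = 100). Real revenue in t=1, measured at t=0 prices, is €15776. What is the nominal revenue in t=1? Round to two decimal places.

11390.27

Nominal = Real × (Index/100) = 15776 × (72.2/100)
        = 15776 × 0.722 = 11390.2720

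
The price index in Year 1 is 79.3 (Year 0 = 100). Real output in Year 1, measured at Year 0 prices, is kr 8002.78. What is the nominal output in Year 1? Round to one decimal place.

Nominal = Real × (Index/100) = 8002.78 × (79.3/100)
        = 8002.78 × 0.793 = 6346.2045

6346.2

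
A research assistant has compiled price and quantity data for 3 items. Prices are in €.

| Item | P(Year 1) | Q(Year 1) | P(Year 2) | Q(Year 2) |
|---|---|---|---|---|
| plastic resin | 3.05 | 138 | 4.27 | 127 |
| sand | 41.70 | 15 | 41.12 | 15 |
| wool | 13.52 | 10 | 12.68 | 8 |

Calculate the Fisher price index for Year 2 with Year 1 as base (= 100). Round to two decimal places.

112.62

Laspeyres component (base-period weights):
ΣP(Year 2)Q(Year 1) = 4.27×138 + 41.12×15 + 12.68×10 = 589.26 + 616.8 + 126.8 = 1332.86
ΣP(Year 1)Q(Year 1) = 3.05×138 + 41.70×15 + 13.52×10 = 420.9 + 625.5 + 135.2 = 1181.6
L = 1332.86 / 1181.6 × 100 = 112.8013
Paasche component (current-period weights):
ΣP(Year 2)Q(Year 2) = 4.27×127 + 41.12×15 + 12.68×8 = 542.29 + 616.8 + 101.44 = 1260.53
ΣP(Year 1)Q(Year 2) = 3.05×127 + 41.70×15 + 13.52×8 = 387.35 + 625.5 + 108.16 = 1121.01
P = 1260.53 / 1121.01 × 100 = 112.4459
Fisher = √(L × P) = √(112.8013 × 112.4459) = 112.6235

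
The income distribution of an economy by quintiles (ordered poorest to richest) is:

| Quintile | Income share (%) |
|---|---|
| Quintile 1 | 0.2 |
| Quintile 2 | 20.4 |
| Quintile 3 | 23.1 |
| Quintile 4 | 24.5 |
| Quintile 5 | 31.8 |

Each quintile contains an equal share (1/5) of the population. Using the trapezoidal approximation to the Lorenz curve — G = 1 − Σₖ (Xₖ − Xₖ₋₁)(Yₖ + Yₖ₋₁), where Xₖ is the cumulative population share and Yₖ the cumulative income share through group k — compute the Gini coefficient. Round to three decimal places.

Cumulative income shares Yₖ: 0.0020, 0.2060, 0.4370, 0.6820, 1.0000
Σ (Xₖ−Xₖ₋₁)(Yₖ+Yₖ₋₁) = (1/5)(0.0020+0.0000) + (1/5)(0.2060+0.0020) + (1/5)(0.4370+0.2060) + (1/5)(0.6820+0.4370) + (1/5)(1.0000+0.6820)
  = 0.0004 + 0.0416 + 0.1286 + 0.2238 + 0.3364 = 0.7308
G = 1 − 0.7308 = 0.2692

0.269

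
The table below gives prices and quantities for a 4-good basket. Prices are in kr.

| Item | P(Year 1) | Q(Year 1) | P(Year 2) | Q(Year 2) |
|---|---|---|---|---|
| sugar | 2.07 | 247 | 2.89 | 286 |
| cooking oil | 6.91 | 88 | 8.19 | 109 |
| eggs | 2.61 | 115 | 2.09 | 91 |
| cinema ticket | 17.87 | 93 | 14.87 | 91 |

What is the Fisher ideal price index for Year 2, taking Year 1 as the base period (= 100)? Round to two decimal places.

Laspeyres component (base-period weights):
ΣP(Year 2)Q(Year 1) = 2.89×247 + 8.19×88 + 2.09×115 + 14.87×93 = 713.83 + 720.72 + 240.35 + 1382.91 = 3057.81
ΣP(Year 1)Q(Year 1) = 2.07×247 + 6.91×88 + 2.61×115 + 17.87×93 = 511.29 + 608.08 + 300.15 + 1661.91 = 3081.43
L = 3057.81 / 3081.43 × 100 = 99.2335
Paasche component (current-period weights):
ΣP(Year 2)Q(Year 2) = 2.89×286 + 8.19×109 + 2.09×91 + 14.87×91 = 826.54 + 892.71 + 190.19 + 1353.17 = 3262.61
ΣP(Year 1)Q(Year 2) = 2.07×286 + 6.91×109 + 2.61×91 + 17.87×91 = 592.02 + 753.19 + 237.51 + 1626.17 = 3208.89
P = 3262.61 / 3208.89 × 100 = 101.6741
Fisher = √(L × P) = √(99.2335 × 101.6741) = 100.4464

100.45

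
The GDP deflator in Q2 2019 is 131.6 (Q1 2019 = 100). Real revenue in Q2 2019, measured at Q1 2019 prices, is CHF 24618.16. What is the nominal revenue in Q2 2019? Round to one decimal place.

Nominal = Real × (Index/100) = 24618.16 × (131.6/100)
        = 24618.16 × 1.316 = 32397.4986

32397.5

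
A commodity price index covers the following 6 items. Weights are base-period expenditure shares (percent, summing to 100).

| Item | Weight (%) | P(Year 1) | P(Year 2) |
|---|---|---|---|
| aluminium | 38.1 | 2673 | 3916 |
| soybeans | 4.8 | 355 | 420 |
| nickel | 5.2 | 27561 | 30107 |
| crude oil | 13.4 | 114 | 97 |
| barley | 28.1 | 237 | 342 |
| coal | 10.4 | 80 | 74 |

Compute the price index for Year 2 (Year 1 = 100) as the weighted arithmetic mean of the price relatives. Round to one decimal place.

128.7

aluminium: 38.1 × (3916/2673) = 38.1 × 1.465021 = 55.8173
soybeans: 4.8 × (420/355) = 4.8 × 1.183099 = 5.6789
nickel: 5.2 × (30107/27561) = 5.2 × 1.092377 = 5.6804
crude oil: 13.4 × (97/114) = 13.4 × 0.850877 = 11.4018
barley: 28.1 × (342/237) = 28.1 × 1.443038 = 40.5494
coal: 10.4 × (74/80) = 10.4 × 0.925000 = 9.6200
Index = Σ wᵢ·(p₁ᵢ/p₀ᵢ) = 55.8173 + 5.6789 + 5.6804 + 11.4018 + 40.5494 + 9.6200 = 128.7476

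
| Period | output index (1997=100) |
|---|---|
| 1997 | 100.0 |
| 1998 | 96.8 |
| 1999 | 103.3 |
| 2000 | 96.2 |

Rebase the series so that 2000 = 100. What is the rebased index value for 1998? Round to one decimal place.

100.6

Rebased(1998) = 96.8 / 96.2 × 100 = 100.6237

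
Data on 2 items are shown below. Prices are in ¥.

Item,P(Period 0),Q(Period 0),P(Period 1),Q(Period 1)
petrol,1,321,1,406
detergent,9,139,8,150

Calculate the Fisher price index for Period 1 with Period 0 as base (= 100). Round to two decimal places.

91.31

Laspeyres component (base-period weights):
ΣP(Period 1)Q(Period 0) = 1×321 + 8×139 = 321 + 1112 = 1433
ΣP(Period 0)Q(Period 0) = 1×321 + 9×139 = 321 + 1251 = 1572
L = 1433 / 1572 × 100 = 91.1578
Paasche component (current-period weights):
ΣP(Period 1)Q(Period 1) = 1×406 + 8×150 = 406 + 1200 = 1606
ΣP(Period 0)Q(Period 1) = 1×406 + 9×150 = 406 + 1350 = 1756
P = 1606 / 1756 × 100 = 91.4579
Fisher = √(L × P) = √(91.1578 × 91.4579) = 91.3077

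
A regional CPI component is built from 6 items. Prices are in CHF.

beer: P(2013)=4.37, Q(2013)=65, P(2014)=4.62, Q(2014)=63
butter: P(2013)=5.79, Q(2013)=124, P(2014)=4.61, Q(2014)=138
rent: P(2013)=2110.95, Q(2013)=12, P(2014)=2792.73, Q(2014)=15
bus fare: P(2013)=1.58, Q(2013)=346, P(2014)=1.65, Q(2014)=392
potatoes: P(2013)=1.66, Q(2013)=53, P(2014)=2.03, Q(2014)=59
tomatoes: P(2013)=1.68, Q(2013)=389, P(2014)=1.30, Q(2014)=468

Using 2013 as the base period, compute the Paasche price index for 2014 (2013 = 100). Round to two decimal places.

129.06

Paasche price index uses current-period quantities as weights.
ΣP(2014)·Q(2014) = 4.62×63 + 4.61×138 + 2792.73×15 + 1.65×392 + 2.03×59 + 1.30×468 = 291.06 + 636.18 + 41890.95 + 646.8 + 119.77 + 608.4 = 44193.16
ΣP(2013)·Q(2014) = 4.37×63 + 5.79×138 + 2110.95×15 + 1.58×392 + 1.66×59 + 1.68×468 = 275.31 + 799.02 + 31664.25 + 619.36 + 97.94 + 786.24 = 34242.12
Index = 44193.16 / 34242.12 × 100 = 129.0608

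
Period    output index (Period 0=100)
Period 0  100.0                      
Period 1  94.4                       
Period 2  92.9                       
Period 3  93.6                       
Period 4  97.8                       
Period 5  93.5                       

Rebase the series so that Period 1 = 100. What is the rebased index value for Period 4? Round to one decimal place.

Rebased(Period 4) = 97.8 / 94.4 × 100 = 103.6017

103.6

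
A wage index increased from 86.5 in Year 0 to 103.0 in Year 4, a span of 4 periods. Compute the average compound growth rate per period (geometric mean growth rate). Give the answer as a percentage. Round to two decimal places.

4.46%

Growth factor = (103.0/86.5)^(1/4) = (1.190751)^(1/4) = 1.044613
Growth rate = 1.044613 − 1 = 0.044613 = 4.4613%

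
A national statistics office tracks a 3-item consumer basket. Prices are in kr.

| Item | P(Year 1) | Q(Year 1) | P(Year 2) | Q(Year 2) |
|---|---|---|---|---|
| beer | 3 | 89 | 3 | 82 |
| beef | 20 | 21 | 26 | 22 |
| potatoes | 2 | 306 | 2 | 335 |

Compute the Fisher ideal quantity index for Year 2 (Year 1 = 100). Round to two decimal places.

Laspeyres component (base-period weights):
ΣP(Year 1)Q(Year 2) = 3×82 + 20×22 + 2×335 = 246 + 440 + 670 = 1356
ΣP(Year 1)Q(Year 1) = 3×89 + 20×21 + 2×306 = 267 + 420 + 612 = 1299
L = 1356 / 1299 × 100 = 104.3880
Paasche component (current-period weights):
ΣP(Year 2)Q(Year 2) = 3×82 + 26×22 + 2×335 = 246 + 572 + 670 = 1488
ΣP(Year 2)Q(Year 1) = 3×89 + 26×21 + 2×306 = 267 + 546 + 612 = 1425
P = 1488 / 1425 × 100 = 104.4211
Fisher = √(L × P) = √(104.3880 × 104.4211) = 104.4045

104.40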